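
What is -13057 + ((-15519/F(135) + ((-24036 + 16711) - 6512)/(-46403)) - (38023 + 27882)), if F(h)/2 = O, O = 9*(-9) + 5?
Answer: -556216968891/7053256 ≈ -78860.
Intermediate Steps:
O = -76 (O = -81 + 5 = -76)
F(h) = -152 (F(h) = 2*(-76) = -152)
-13057 + ((-15519/F(135) + ((-24036 + 16711) - 6512)/(-46403)) - (38023 + 27882)) = -13057 + ((-15519/(-152) + ((-24036 + 16711) - 6512)/(-46403)) - (38023 + 27882)) = -13057 + ((-15519*(-1/152) + (-7325 - 6512)*(-1/46403)) - 1*65905) = -13057 + ((15519/152 - 13837*(-1/46403)) - 65905) = -13057 + ((15519/152 + 13837/46403) - 65905) = -13057 + (722231381/7053256 - 65905) = -13057 - 464122605299/7053256 = -556216968891/7053256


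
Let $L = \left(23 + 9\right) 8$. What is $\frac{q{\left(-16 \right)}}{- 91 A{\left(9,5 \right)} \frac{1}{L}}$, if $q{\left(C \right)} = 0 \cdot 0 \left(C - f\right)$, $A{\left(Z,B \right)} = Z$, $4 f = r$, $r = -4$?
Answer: $0$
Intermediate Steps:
$f = -1$ ($f = \frac{1}{4} \left(-4\right) = -1$)
$q{\left(C \right)} = 0$ ($q{\left(C \right)} = 0 \cdot 0 \left(C - -1\right) = 0 \left(C + 1\right) = 0 \left(1 + C\right) = 0$)
$L = 256$ ($L = 32 \cdot 8 = 256$)
$\frac{q{\left(-16 \right)}}{- 91 A{\left(9,5 \right)} \frac{1}{L}} = \frac{0}{\left(-91\right) 9 \cdot \frac{1}{256}} = \frac{0}{\left(-819\right) \frac{1}{256}} = \frac{0}{- \frac{819}{256}} = 0 \left(- \frac{256}{819}\right) = 0$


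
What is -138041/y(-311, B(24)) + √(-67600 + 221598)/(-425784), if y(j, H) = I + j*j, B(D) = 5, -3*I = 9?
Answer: -138041/96718 - √153998/425784 ≈ -1.4282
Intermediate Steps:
I = -3 (I = -⅓*9 = -3)
y(j, H) = -3 + j² (y(j, H) = -3 + j*j = -3 + j²)
-138041/y(-311, B(24)) + √(-67600 + 221598)/(-425784) = -138041/(-3 + (-311)²) + √(-67600 + 221598)/(-425784) = -138041/(-3 + 96721) + √153998*(-1/425784) = -138041/96718 - √153998/425784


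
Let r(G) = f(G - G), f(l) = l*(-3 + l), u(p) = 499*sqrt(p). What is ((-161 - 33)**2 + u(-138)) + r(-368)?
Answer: 37636 + 499*I*sqrt(138) ≈ 37636.0 + 5861.9*I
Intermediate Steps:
r(G) = 0 (r(G) = (G - G)*(-3 + (G - G)) = 0*(-3 + 0) = 0*(-3) = 0)
((-161 - 33)**2 + u(-138)) + r(-368) = ((-161 - 33)**2 + 499*sqrt(-138)) + 0 = ((-194)**2 + 499*(I*sqrt(138))) + 0 = (37636 + 499*I*sqrt(138)) + 0 = 37636 + 499*I*sqrt(138)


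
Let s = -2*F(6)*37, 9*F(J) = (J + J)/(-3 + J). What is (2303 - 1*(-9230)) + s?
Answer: 103501/9 ≈ 11500.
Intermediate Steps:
F(J) = 2*J/(9*(-3 + J)) (F(J) = ((J + J)/(-3 + J))/9 = ((2*J)/(-3 + J))/9 = (2*J/(-3 + J))/9 = 2*J/(9*(-3 + J)))
s = -296/9 (s = -4*6/(9*(-3 + 6))*37 = -4*6/(9*3)*37 = -2*4/9*37 = -8/9*37 = -296/9 ≈ -32.889)
(2303 - 1*(-9230)) + s = (2303 - 1*(-9230)) - 296/9 = (2303 + 9230) - 296/9 = 11533 - 296/9 = 103501/9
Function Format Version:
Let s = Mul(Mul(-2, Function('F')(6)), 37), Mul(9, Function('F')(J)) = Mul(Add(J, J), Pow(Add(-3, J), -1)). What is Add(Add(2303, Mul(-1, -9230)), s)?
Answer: Rational(103501, 9) ≈ 11500.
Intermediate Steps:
Function('F')(J) = Mul(Rational(2, 9), J, Pow(Add(-3, J), -1)) (Function('F')(J) = Mul(Rational(1, 9), Mul(Add(J, J), Pow(Add(-3, J), -1))) = Mul(Rational(1, 9), Mul(Mul(2, J), Pow(Add(-3, J), -1))) = Mul(Rational(1, 9), Mul(2, J, Pow(Add(-3, J), -1))) = Mul(Rational(2, 9), J, Pow(Add(-3, J), -1)))
s = Rational(-296, 9) (s = Mul(Mul(-2, Mul(Rational(2, 9), 6, Pow(Add(-3, 6), -1))), 37) = Mul(Mul(-2, Mul(Rational(2, 9), 6, Pow(3, -1))), 37) = Mul(Mul(-2, Mul(Rational(2, 9), 6, Rational(1, 3))), 37) = Mul(Mul(-2, Rational(4, 9)), 37) = Mul(Rational(-8, 9), 37) = Rational(-296, 9) ≈ -32.889)
Add(Add(2303, Mul(-1, -9230)), s) = Add(Add(2303, Mul(-1, -9230)), Rational(-296, 9)) = Add(Add(2303, 9230), Rational(-296, 9)) = Add(11533, Rational(-296, 9)) = Rational(103501, 9)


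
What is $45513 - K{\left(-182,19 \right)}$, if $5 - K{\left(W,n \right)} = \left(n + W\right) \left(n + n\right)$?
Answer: $39314$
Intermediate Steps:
$K{\left(W,n \right)} = 5 - 2 n \left(W + n\right)$ ($K{\left(W,n \right)} = 5 - \left(n + W\right) \left(n + n\right) = 5 - \left(W + n\right) 2 n = 5 - 2 n \left(W + n\right)$)
$45513 - K{\left(-182,19 \right)} = 45513 - \left(5 - 2 \cdot 19^{2} - \left(-364\right) 19\right) = 45513 - \left(5 - 722 + 6916\right) = 45513 - 6199 = 39314$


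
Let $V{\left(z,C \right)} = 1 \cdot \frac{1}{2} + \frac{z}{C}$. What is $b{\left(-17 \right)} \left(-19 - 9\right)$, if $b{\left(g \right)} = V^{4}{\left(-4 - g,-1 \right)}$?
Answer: $- \frac{2734375}{4} \approx -6.8359 \cdot 10^{5}$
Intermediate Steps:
$V{\left(z,C \right)} = \frac{1}{2} + \frac{z}{C}$ ($V{\left(z,C \right)} = 1 \cdot \frac{1}{2} + \frac{z}{C} = \frac{1}{2} + \frac{z}{C}$)
$b{\left(g \right)} = \left(\frac{9}{2} + g\right)^{4}$ ($b{\left(g \right)} = \left(\frac{\left(-4 - g\right) + \frac{1}{2} \left(-1\right)}{-1}\right)^{4} = \left(- (\left(-4 - g\right) - \frac{1}{2})\right)^{4} = \left(- (- \frac{9}{2} - g)\right)^{4} = \left(\frac{9}{2} + g\right)^{4}$)
$b{\left(-17 \right)} \left(-19 - 9\right) = \frac{\left(9 + 2 \left(-17\right)\right)^{4}}{16} \left(-19 - 9\right) = \frac{\left(9 - 34\right)^{4}}{16} \left(-19 - 9\right) = \frac{\left(-25\right)^{4}}{16} \left(-28\right) = \frac{1}{16} \cdot 390625 \left(-28\right) = \frac{390625}{16} \left(-28\right) = - \frac{2734375}{4}$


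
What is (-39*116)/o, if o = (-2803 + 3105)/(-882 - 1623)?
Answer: 5666310/151 ≈ 37525.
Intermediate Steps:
o = -302/2505 (o = 302/(-2505) = 302*(-1/2505) = -302/2505 ≈ -0.12056)
(-39*116)/o = (-39*116)/(-302/2505) = -1*4524*(-2505/302) = -4524*(-2505/302) = 5666310/151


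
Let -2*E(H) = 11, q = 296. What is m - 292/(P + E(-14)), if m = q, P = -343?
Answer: 206896/697 ≈ 296.84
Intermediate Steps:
E(H) = -11/2 (E(H) = -1/2*11 = -11/2)
m = 296
m - 292/(P + E(-14)) = 296 - 292/(-343 - 11/2) = 296 - 292/(-697/2) = 296 - 292*(-2/697) = 296 + 584/697 = 206896/697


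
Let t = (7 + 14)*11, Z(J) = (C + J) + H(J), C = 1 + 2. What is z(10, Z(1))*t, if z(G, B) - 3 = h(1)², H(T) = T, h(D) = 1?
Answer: 924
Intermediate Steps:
C = 3
Z(J) = 3 + 2*J (Z(J) = (3 + J) + J = 3 + 2*J)
t = 231 (t = 21*11 = 231)
z(G, B) = 4 (z(G, B) = 3 + 1² = 3 + 1 = 4)
z(10, Z(1))*t = 4*231 = 924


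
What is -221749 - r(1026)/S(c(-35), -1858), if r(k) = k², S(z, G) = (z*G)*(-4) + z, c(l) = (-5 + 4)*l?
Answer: -57690163771/260155 ≈ -2.2175e+5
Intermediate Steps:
c(l) = -l
S(z, G) = z - 4*G*z (S(z, G) = (G*z)*(-4) + z = -4*G*z + z = z - 4*G*z)
-221749 - r(1026)/S(c(-35), -1858) = -221749 - 1026²/((-1*(-35))*(1 - 4*(-1858))) = -221749 - 1052676/(35*(1 + 7432)) = -221749 - 1052676/(35*7433) = -221749 - 1052676/260155 = -57690163771/260155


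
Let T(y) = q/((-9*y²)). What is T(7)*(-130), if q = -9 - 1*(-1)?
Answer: -1040/441 ≈ -2.3583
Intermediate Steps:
q = -8 (q = -9 + 1 = -8)
T(y) = 8/(9*y²) (T(y) = -8*(-1/(9*y²)) = -(-8)/(9*y²) = 8/(9*y²))
T(7)*(-130) = ((8/9)/7²)*(-130) = ((8/9)*(1/49))*(-130) = (8/441)*(-130) = -1040/441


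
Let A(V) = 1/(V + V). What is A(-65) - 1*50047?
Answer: -6506111/130 ≈ -50047.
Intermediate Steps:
A(V) = 1/(2*V)
A(-65) - 1*50047 = (½)/(-65) - 1*50047 = (½)*(-1/65) - 50047 = -1/130 - 50047 = -6506111/130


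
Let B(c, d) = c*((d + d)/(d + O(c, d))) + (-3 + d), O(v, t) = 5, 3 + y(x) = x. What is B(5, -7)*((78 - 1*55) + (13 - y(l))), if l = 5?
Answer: 850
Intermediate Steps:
y(x) = -3 + x
B(c, d) = -3 + d + 2*c*d/(5 + d) (B(c, d) = c*((d + d)/(d + 5)) + (-3 + d) = c*((2*d)/(5 + d)) + (-3 + d) = c*(2*d/(5 + d)) + (-3 + d) = 2*c*d/(5 + d) + (-3 + d) = -3 + d + 2*c*d/(5 + d))
B(5, -7)*((78 - 1*55) + (13 - y(l))) = ((-15 + (-7)² + 2*(-7) + 2*5*(-7))/(5 - 7))*((78 - 1*55) + (13 - (-3 + 5))) = ((-15 + 49 - 14 - 70)/(-2))*((78 - 55) + (13 - 1*2)) = (-½*(-50))*(23 + (13 - 2)) = 25*(23 + 11) = 25*34 = 850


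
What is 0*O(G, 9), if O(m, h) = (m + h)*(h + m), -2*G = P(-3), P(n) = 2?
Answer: 0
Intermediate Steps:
G = -1 (G = -½*2 = -1)
O(m, h) = (h + m)² (O(m, h) = (h + m)*(h + m) = (h + m)²)
0*O(G, 9) = 0*(9 - 1)² = 0*8² = 0*64 = 0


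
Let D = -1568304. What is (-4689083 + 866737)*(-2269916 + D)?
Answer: 14671004864120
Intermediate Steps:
(-4689083 + 866737)*(-2269916 + D) = (-4689083 + 866737)*(-2269916 - 1568304) = -3822346*(-3838220) = 14671004864120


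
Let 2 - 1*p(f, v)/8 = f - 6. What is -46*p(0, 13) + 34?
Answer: -2910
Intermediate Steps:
p(f, v) = 64 - 8*f (p(f, v) = 16 - 8*(f - 6) = 16 - 8*(-6 + f) = 16 + (48 - 8*f) = 64 - 8*f)
-46*p(0, 13) + 34 = -46*(64 - 8*0) + 34 = -46*(64 + 0) + 34 = -46*64 + 34 = -2944 + 34 = -2910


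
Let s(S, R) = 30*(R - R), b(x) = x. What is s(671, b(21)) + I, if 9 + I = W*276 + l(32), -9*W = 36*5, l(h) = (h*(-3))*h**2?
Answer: -103833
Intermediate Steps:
l(h) = -3*h**3 (l(h) = (-3*h)*h**2 = -3*h**3)
W = -20 (W = -4*5 = -1/9*180 = -20)
s(S, R) = 0 (s(S, R) = 30*0 = 0)
I = -103833 (I = -9 + (-20*276 - 3*32**3) = -9 + (-5520 - 3*32768) = -9 + (-5520 - 98304) = -9 - 103824 = -103833)
s(671, b(21)) + I = 0 - 103833 = -103833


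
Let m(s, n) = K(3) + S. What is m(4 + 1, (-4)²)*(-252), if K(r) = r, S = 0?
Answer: -756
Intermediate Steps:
m(s, n) = 3 (m(s, n) = 3 + 0 = 3)
m(4 + 1, (-4)²)*(-252) = 3*(-252) = -756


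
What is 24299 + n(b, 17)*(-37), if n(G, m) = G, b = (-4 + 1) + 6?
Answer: 24188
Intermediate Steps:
b = 3 (b = -3 + 6 = 3)
24299 + n(b, 17)*(-37) = 24299 + 3*(-37) = 24299 - 111 = 24188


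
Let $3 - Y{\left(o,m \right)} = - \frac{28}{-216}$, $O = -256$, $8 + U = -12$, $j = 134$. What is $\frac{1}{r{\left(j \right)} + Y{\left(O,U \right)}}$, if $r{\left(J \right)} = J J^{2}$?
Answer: $\frac{54}{129929771} \approx 4.1561 \cdot 10^{-7}$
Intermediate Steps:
$U = -20$ ($U = -8 - 12 = -20$)
$r{\left(J \right)} = J^{3}$
$Y{\left(o,m \right)} = \frac{155}{54}$ ($Y{\left(o,m \right)} = 3 - - \frac{28}{-216} = 3 - \left(-28\right) \left(- \frac{1}{216}\right) = 3 - \frac{7}{54} = \frac{155}{54}$)
$\frac{1}{r{\left(j \right)} + Y{\left(O,U \right)}} = \frac{1}{134^{3} + \frac{155}{54}} = \frac{1}{2406104 + \frac{155}{54}} = \frac{1}{\frac{129929771}{54}} = \frac{54}{129929771}$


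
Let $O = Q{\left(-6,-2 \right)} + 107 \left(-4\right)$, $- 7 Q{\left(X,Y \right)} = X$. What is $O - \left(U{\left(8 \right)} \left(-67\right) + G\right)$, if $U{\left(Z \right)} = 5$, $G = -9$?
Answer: $- \frac{582}{7} \approx -83.143$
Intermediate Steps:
$Q{\left(X,Y \right)} = - \frac{X}{7}$
$O = - \frac{2990}{7}$ ($O = \left(- \frac{1}{7}\right) \left(-6\right) + 107 \left(-4\right) = \frac{6}{7} - 428 = - \frac{2990}{7} \approx -427.14$)
$O - \left(U{\left(8 \right)} \left(-67\right) + G\right) = - \frac{2990}{7} - \left(5 \left(-67\right) - 9\right) = - \frac{2990}{7} - \left(-335 - 9\right) = - \frac{2990}{7} - -344 = - \frac{2990}{7} + 344 = - \frac{582}{7}$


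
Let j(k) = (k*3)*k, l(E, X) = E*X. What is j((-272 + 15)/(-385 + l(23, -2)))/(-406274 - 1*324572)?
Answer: -198147/135762683806 ≈ -1.4595e-6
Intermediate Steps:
j(k) = 3*k**2 (j(k) = (3*k)*k = 3*k**2)
j((-272 + 15)/(-385 + l(23, -2)))/(-406274 - 1*324572) = (3*((-272 + 15)/(-385 + 23*(-2)))**2)/(-406274 - 1*324572) = (3*(-257/(-385 - 46))**2)/(-406274 - 324572) = (3*(-257/(-431))**2)/(-730846) = (3*(-257*(-1/431))**2)*(-1/730846) = (3*(257/431)**2)*(-1/730846) = (3*(66049/185761))*(-1/730846) = (198147/185761)*(-1/730846) = -198147/135762683806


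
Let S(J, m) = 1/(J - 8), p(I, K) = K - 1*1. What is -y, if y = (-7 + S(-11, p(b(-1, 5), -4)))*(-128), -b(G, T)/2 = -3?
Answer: -17152/19 ≈ -902.74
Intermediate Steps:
b(G, T) = 6 (b(G, T) = -2*(-3) = 6)
p(I, K) = -1 + K (p(I, K) = K - 1 = -1 + K)
S(J, m) = 1/(-8 + J)
y = 17152/19 (y = (-7 + 1/(-8 - 11))*(-128) = (-7 + 1/(-19))*(-128) = (-7 - 1/19)*(-128) = -134/19*(-128) = 17152/19 ≈ 902.74)
-y = -1*17152/19 = -17152/19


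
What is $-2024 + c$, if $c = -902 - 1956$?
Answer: $-4882$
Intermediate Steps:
$c = -2858$ ($c = -902 - 1956 = -2858$)
$-2024 + c = -2024 - 2858 = -4882$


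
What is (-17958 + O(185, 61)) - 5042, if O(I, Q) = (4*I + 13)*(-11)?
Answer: -31283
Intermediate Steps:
O(I, Q) = -143 - 44*I (O(I, Q) = (13 + 4*I)*(-11) = -143 - 44*I)
(-17958 + O(185, 61)) - 5042 = (-17958 + (-143 - 44*185)) - 5042 = (-17958 + (-143 - 8140)) - 5042 = (-17958 - 8283) - 5042 = -26241 - 5042 = -31283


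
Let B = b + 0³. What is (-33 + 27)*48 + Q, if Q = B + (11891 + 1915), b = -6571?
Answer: 6947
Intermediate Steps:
B = -6571 (B = -6571 + 0³ = -6571 + 0 = -6571)
Q = 7235 (Q = -6571 + (11891 + 1915) = -6571 + 13806 = 7235)
(-33 + 27)*48 + Q = (-33 + 27)*48 + 7235 = -6*48 + 7235 = -288 + 7235 = 6947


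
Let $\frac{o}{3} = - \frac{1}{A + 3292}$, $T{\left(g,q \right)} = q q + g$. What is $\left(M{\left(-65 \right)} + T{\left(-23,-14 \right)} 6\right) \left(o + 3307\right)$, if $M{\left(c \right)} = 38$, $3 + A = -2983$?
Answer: $\frac{181474394}{51} \approx 3.5583 \cdot 10^{6}$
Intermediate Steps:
$T{\left(g,q \right)} = g + q^{2}$ ($T{\left(g,q \right)} = q^{2} + g = g + q^{2}$)
$A = -2986$ ($A = -3 - 2983 = -2986$)
$o = - \frac{1}{102}$ ($o = 3 \left(- \frac{1}{-2986 + 3292}\right) = 3 \left(- \frac{1}{306}\right) = - \frac{1}{102} \approx -0.0098039$)
$\left(M{\left(-65 \right)} + T{\left(-23,-14 \right)} 6\right) \left(o + 3307\right) = \left(38 + \left(-23 + \left(-14\right)^{2}\right) 6\right) \left(- \frac{1}{102} + 3307\right) = \left(38 + \left(-23 + 196\right) 6\right) \frac{337313}{102} = \left(38 + 173 \cdot 6\right) \frac{337313}{102} = \left(38 + 1038\right) \frac{337313}{102} = 1076 \cdot \frac{337313}{102} = \frac{181474394}{51}$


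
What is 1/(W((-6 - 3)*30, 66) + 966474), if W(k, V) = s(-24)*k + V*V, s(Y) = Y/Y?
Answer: 1/970560 ≈ 1.0303e-6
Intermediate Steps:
s(Y) = 1
W(k, V) = k + V² (W(k, V) = 1*k + V*V = k + V²)
1/(W((-6 - 3)*30, 66) + 966474) = 1/(((-6 - 3)*30 + 66²) + 966474) = 1/((-9*30 + 4356) + 966474) = 1/((-270 + 4356) + 966474) = 1/(4086 + 966474) = 1/970560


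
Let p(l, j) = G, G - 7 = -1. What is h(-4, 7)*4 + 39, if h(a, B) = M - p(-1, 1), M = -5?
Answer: -5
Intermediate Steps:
G = 6 (G = 7 - 1 = 6)
p(l, j) = 6
h(a, B) = -11 (h(a, B) = -5 - 1*6 = -5 - 6 = -11)
h(-4, 7)*4 + 39 = -11*4 + 39 = -44 + 39 = -5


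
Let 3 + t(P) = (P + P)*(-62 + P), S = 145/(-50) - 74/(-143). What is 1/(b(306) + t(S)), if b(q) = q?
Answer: 1022450/623474619 ≈ 0.0016399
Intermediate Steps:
S = -3407/1430 (S = 145*(-1/50) - 74*(-1/143) = -29/10 + 74/143 = -3407/1430 ≈ -2.3825)
t(P) = -3 + 2*P*(-62 + P) (t(P) = -3 + (P + P)*(-62 + P) = -3 + (2*P)*(-62 + P) = -3 + 2*P*(-62 + P))
1/(b(306) + t(S)) = 1/(306 + (-3 - 124*(-3407/1430) + 2*(-3407/1430)**2)) = 1/(306 + (-3 + 211234/715 + 2*(11607649/2044900))) = 1/(306 + (-3 + 211234/715 + 11607649/1022450)) = 1/(306 + 310604919/1022450) = 1/(623474619/1022450) = 1022450/623474619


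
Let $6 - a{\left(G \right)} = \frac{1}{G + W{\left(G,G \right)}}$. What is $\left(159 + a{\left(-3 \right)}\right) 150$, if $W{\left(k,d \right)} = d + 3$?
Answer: $24800$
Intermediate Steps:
$W{\left(k,d \right)} = 3 + d$
$a{\left(G \right)} = 6 - \frac{1}{3 + 2 G}$ ($a{\left(G \right)} = 6 - \frac{1}{G + \left(3 + G\right)} = 6 - \frac{1}{3 + 2 G}$)
$\left(159 + a{\left(-3 \right)}\right) 150 = \left(159 + \frac{17 + 12 \left(-3\right)}{3 + 2 \left(-3\right)}\right) 150 = \left(159 + \frac{17 - 36}{3 - 6}\right) 150 = \left(159 + \frac{1}{-3} \left(-19\right)\right) 150 = \left(159 - - \frac{19}{3}\right) 150 = \left(159 + \frac{19}{3}\right) 150 = \frac{496}{3} \cdot 150 = 24800$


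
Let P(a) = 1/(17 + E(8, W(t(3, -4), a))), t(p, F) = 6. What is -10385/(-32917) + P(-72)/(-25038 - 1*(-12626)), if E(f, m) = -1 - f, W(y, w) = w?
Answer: 1031156043/3268526432 ≈ 0.31548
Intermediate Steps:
P(a) = 1/8 (P(a) = 1/(17 + (-1 - 1*8)) = 1/(17 + (-1 - 8)) = 1/(17 - 9) = 1/8)
-10385/(-32917) + P(-72)/(-25038 - 1*(-12626)) = -10385/(-32917) + 1/(8*(-25038 - 1*(-12626))) = -10385*(-1/32917) + 1/(8*(-25038 + 12626)) = 10385/32917 + (1/8)/(-12412) = 10385/32917 + (1/8)*(-1/12412) = 10385/32917 - 1/99296 = 1031156043/3268526432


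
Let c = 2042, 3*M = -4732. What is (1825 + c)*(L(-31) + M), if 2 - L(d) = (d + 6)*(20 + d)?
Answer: -7155239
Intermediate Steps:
M = -4732/3 (M = (⅓)*(-4732) = -4732/3 ≈ -1577.3)
L(d) = 2 - (6 + d)*(20 + d) (L(d) = 2 - (d + 6)*(20 + d) = 2 - (6 + d)*(20 + d))
(1825 + c)*(L(-31) + M) = (1825 + 2042)*((-118 - 1*(-31)² - 26*(-31)) - 4732/3) = 3867*((-118 - 1*961 + 806) - 4732/3) = 3867*((-118 - 961 + 806) - 4732/3) = 3867*(-273 - 4732/3) = 3867*(-5551/3) = -7155239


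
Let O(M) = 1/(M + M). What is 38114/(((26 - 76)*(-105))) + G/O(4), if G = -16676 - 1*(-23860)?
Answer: 150883057/2625 ≈ 57479.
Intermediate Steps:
O(M) = 1/(2*M)
G = 7184 (G = -16676 + 23860 = 7184)
38114/(((26 - 76)*(-105))) + G/O(4) = 38114/(((26 - 76)*(-105))) + 7184/(((½)/4)) = 38114/((-50*(-105))) + 7184/(((½)*(¼))) = 38114/5250 + 7184/(⅛) = 38114*(1/5250) + 7184*8 = 19057/2625 + 57472 = 150883057/2625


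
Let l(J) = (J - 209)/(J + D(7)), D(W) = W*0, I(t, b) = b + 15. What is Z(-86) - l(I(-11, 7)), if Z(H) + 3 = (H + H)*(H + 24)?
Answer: 21339/2 ≈ 10670.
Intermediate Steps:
I(t, b) = 15 + b
Z(H) = -3 + 2*H*(24 + H) (Z(H) = -3 + (H + H)*(H + 24) = -3 + (2*H)*(24 + H) = -3 + 2*H*(24 + H))
D(W) = 0
l(J) = (-209 + J)/J (l(J) = (J - 209)/(J + 0) = (-209 + J)/J)
Z(-86) - l(I(-11, 7)) = (-3 + 2*(-86)² + 48*(-86)) - (-209 + (15 + 7))/(15 + 7) = (-3 + 2*7396 - 4128) - (-209 + 22)/22 = (-3 + 14792 - 4128) - (-187)/22 = 10661 - 1*(-17/2) = 10661 + 17/2 = 21339/2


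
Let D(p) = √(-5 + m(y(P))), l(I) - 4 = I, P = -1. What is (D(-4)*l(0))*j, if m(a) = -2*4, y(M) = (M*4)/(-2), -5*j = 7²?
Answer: -196*I*√13/5 ≈ -141.34*I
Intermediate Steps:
j = -49/5 (j = -⅕*7² = -⅕*49 = -49/5 ≈ -9.8000)
y(M) = -2*M (y(M) = (4*M)*(-½) = -2*M)
l(I) = 4 + I
m(a) = -8
D(p) = I*√13 (D(p) = √(-5 - 8) = √(-13) = I*√13)
(D(-4)*l(0))*j = ((I*√13)*(4 + 0))*(-49/5) = ((I*√13)*4)*(-49/5) = (4*I*√13)*(-49/5) = -196*I*√13/5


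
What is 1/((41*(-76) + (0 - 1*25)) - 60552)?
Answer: -1/63693 ≈ -1.5700e-5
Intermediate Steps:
1/((41*(-76) + (0 - 1*25)) - 60552) = 1/((-3116 + (0 - 25)) - 60552) = 1/((-3116 - 25) - 60552) = 1/(-3141 - 60552) = 1/(-63693) = -1/63693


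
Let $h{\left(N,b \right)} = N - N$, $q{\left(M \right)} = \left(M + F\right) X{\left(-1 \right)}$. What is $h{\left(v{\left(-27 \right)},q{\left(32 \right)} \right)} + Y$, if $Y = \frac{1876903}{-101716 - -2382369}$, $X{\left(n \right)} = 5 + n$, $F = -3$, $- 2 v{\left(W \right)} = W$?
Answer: $\frac{1876903}{2280653} \approx 0.82297$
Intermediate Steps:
$v{\left(W \right)} = - \frac{W}{2}$
$q{\left(M \right)} = -12 + 4 M$ ($q{\left(M \right)} = \left(M - 3\right) \left(5 - 1\right) = \left(-3 + M\right) 4 = -12 + 4 M$)
$h{\left(N,b \right)} = 0$
$Y = \frac{1876903}{2280653}$ ($Y = \frac{1876903}{-101716 + 2382369} = \frac{1876903}{2280653} \approx 0.82297$)
$h{\left(v{\left(-27 \right)},q{\left(32 \right)} \right)} + Y = 0 + \frac{1876903}{2280653} = \frac{1876903}{2280653}$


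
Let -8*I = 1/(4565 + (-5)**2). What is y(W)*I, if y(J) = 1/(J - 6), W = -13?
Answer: 1/697680 ≈ 1.4333e-6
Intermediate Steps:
y(J) = 1/(-6 + J)
I = -1/36720 (I = -1/(8*(4565 + (-5)**2)) = -1/(8*(4565 + 25)) = -1/8/4590 = -1/8*1/4590 = -1/36720 ≈ -2.7233e-5)
y(W)*I = -1/36720/(-6 - 13) = -1/36720/(-19) = -1/19*(-1/36720) = 1/697680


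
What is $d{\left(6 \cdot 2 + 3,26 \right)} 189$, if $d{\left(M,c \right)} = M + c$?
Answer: $7749$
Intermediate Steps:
$d{\left(6 \cdot 2 + 3,26 \right)} 189 = \left(\left(6 \cdot 2 + 3\right) + 26\right) 189 = \left(\left(12 + 3\right) + 26\right) 189 = \left(15 + 26\right) 189 = 41 \cdot 189 = 7749$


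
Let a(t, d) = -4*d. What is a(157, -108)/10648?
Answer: 54/1331 ≈ 0.040571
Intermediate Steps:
a(157, -108)/10648 = -4*(-108)/10648 = 432*(1/10648) = 54/1331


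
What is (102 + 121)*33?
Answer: 7359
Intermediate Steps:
(102 + 121)*33 = 223*33 = 7359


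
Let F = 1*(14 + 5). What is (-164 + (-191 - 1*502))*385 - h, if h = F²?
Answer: -330306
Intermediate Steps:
F = 19 (F = 1*19 = 19)
h = 361 (h = 19² = 361)
(-164 + (-191 - 1*502))*385 - h = (-164 + (-191 - 1*502))*385 - 1*361 = (-164 + (-191 - 502))*385 - 361 = (-164 - 693)*385 - 361 = -857*385 - 361 = -329945 - 361 = -330306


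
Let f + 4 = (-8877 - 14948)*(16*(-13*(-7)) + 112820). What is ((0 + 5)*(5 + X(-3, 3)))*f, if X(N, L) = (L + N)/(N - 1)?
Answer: -68065642600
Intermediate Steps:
X(N, L) = (L + N)/(-1 + N)
f = -2722625704 (f = -4 + (-8877 - 14948)*(16*(-13*(-7)) + 112820) = -4 - 23825*(16*91 + 112820) = -4 - 23825*(1456 + 112820) = -4 - 23825*114276 = -4 - 2722625700 = -2722625704)
((0 + 5)*(5 + X(-3, 3)))*f = ((0 + 5)*(5 + (3 - 3)/(-1 - 3)))*(-2722625704) = (5*(5 + 0/(-4)))*(-2722625704) = (5*(5 - ¼*0))*(-2722625704) = (5*(5 + 0))*(-2722625704) = (5*5)*(-2722625704) = 25*(-2722625704) = -68065642600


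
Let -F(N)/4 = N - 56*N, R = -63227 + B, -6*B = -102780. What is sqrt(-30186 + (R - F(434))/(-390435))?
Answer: I*sqrt(4601483145129855)/390435 ≈ 173.74*I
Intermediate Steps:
B = 17130 (B = -1/6*(-102780) = 17130)
R = -46097 (R = -63227 + 17130 = -46097)
F(N) = 220*N (F(N) = -4*(N - 56*N) = -(-220)*N = 220*N)
sqrt(-30186 + (R - F(434))/(-390435)) = sqrt(-30186 + (-46097 - 220*434)/(-390435)) = sqrt(-30186 + (-46097 - 1*95480)*(-1/390435)) = sqrt(-30186 + (-46097 - 95480)*(-1/390435)) = sqrt(-30186 - 141577*(-1/390435)) = sqrt(-30186 + 141577/390435) = sqrt(-11785529333/390435) = I*sqrt(4601483145129855)/390435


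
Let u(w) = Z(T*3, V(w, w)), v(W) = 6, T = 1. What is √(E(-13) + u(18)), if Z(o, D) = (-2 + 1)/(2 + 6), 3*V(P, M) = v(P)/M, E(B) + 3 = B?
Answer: I*√258/4 ≈ 4.0156*I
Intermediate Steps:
E(B) = -3 + B
V(P, M) = 2/M (V(P, M) = (6/M)/3 = 2/M)
Z(o, D) = -⅛ (Z(o, D) = -1/8 = -1*⅛ = -⅛)
u(w) = -⅛
√(E(-13) + u(18)) = √((-3 - 13) - ⅛) = √(-16 - ⅛) = √(-129/8) = I*√258/4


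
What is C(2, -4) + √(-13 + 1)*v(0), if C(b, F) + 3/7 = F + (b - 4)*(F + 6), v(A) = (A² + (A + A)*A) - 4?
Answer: -59/7 - 8*I*√3 ≈ -8.4286 - 13.856*I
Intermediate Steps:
v(A) = -4 + 3*A² (v(A) = (A² + (2*A)*A) - 4 = (A² + 2*A²) - 4 = 3*A² - 4 = -4 + 3*A²)
C(b, F) = -3/7 + F + (-4 + b)*(6 + F) (C(b, F) = -3/7 + (F + (b - 4)*(F + 6)) = -3/7 + (F + (-4 + b)*(6 + F)) = -3/7 + F + (-4 + b)*(6 + F))
C(2, -4) + √(-13 + 1)*v(0) = (-171/7 - 3*(-4) + 6*2 - 4*2) + √(-13 + 1)*(-4 + 3*0²) = (-171/7 + 12 + 12 - 8) + √(-12)*(-4 + 3*0) = -59/7 + (2*I*√3)*(-4 + 0) = -59/7 + (2*I*√3)*(-4) = -59/7 - 8*I*√3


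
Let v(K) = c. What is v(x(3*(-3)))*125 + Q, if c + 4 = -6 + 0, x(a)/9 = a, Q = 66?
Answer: -1184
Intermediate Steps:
x(a) = 9*a
c = -10 (c = -4 + (-6 + 0) = -4 - 6 = -10)
v(K) = -10
v(x(3*(-3)))*125 + Q = -10*125 + 66 = -1250 + 66 = -1184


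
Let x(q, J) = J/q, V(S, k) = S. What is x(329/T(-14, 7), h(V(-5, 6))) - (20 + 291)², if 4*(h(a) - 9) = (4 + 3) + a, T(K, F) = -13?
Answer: -63642665/658 ≈ -96721.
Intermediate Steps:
h(a) = 43/4 + a/4 (h(a) = 9 + ((4 + 3) + a)/4 = 9 + (7 + a)/4 = 9 + (7/4 + a/4) = 43/4 + a/4)
x(329/T(-14, 7), h(V(-5, 6))) - (20 + 291)² = (43/4 + (¼)*(-5))/((329/(-13))) - (20 + 291)² = (43/4 - 5/4)/((329*(-1/13))) - 1*311² = 19/(2*(-329/13)) - 1*96721 = (19/2)*(-13/329) - 96721 = -247/658 - 96721 = -63642665/658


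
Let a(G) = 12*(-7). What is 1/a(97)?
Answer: -1/84 ≈ -0.011905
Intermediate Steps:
a(G) = -84
1/a(97) = 1/(-84) = -1/84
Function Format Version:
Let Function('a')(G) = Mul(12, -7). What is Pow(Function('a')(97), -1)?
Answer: Rational(-1, 84) ≈ -0.011905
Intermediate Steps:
Function('a')(G) = -84
Pow(Function('a')(97), -1) = Pow(-84, -1) = Rational(-1, 84)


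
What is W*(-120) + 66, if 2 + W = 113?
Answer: -13254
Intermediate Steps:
W = 111 (W = -2 + 113 = 111)
W*(-120) + 66 = 111*(-120) + 66 = -13320 + 66 = -13254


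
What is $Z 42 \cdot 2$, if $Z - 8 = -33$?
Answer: $-2100$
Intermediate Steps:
$Z = -25$ ($Z = 8 - 33 = -25$)
$Z 42 \cdot 2 = \left(-25\right) 42 \cdot 2 = \left(-1050\right) 2 = -2100$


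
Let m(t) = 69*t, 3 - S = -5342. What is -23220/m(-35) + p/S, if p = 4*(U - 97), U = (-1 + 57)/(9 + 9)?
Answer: 14784472/1548981 ≈ 9.5446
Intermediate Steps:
S = 5345 (S = 3 - 1*(-5342) = 3 + 5342 = 5345)
U = 28/9 (U = 56/18 = 56*(1/18) = 28/9 ≈ 3.1111)
p = -3380/9 (p = 4*(28/9 - 97) = 4*(-845/9) = -3380/9 ≈ -375.56)
-23220/m(-35) + p/S = -23220/(69*(-35)) - 3380/9/5345 = -23220/(-2415) - 3380/9*1/5345 = -23220*(-1/2415) - 676/9621 = 1548/161 - 676/9621 = 14784472/1548981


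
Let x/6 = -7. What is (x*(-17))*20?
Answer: 14280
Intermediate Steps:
x = -42 (x = 6*(-7) = -42)
(x*(-17))*20 = -42*(-17)*20 = 714*20 = 14280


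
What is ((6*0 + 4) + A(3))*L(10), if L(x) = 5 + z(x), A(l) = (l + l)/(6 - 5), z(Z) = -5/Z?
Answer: 45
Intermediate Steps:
A(l) = 2*l (A(l) = (2*l)/1 = (2*l)*1 = 2*l)
L(x) = 5 - 5/x
((6*0 + 4) + A(3))*L(10) = ((6*0 + 4) + 2*3)*(5 - 5/10) = ((0 + 4) + 6)*(5 - 5*⅒) = (4 + 6)*(5 - ½) = 10*(9/2) = 45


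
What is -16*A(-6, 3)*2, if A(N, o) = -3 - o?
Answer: 192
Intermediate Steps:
-16*A(-6, 3)*2 = -16*(-3 - 1*3)*2 = -16*(-3 - 3)*2 = -16*(-6)*2 = 96*2 = 192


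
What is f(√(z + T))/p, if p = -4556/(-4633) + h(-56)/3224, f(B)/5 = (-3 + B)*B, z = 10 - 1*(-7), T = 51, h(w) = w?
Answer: 634813660/1803637 - 56012970*√17/1803637 ≈ 223.92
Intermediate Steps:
z = 17 (z = 10 + 7 = 17)
f(B) = 5*B*(-3 + B) (f(B) = 5*((-3 + B)*B) = 5*(B*(-3 + B)) = 5*B*(-3 + B))
p = 1803637/1867099 (p = -4556/(-4633) - 56/3224 = -4556*(-1/4633) - 56*1/3224 = 4556/4633 - 7/403 = 1803637/1867099 ≈ 0.96601)
f(√(z + T))/p = (5*√(17 + 51)*(-3 + √(17 + 51)))/(1803637/1867099) = (5*√68*(-3 + √68))*(1867099/1803637) = (5*(2*√17)*(-3 + 2*√17))*(1867099/1803637) = (10*√17*(-3 + 2*√17))*(1867099/1803637) = 18670990*√17*(-3 + 2*√17)/1803637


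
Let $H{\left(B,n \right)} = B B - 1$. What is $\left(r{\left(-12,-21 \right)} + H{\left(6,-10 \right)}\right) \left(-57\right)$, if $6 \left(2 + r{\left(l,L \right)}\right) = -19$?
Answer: $- \frac{3401}{2} \approx -1700.5$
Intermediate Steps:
$r{\left(l,L \right)} = - \frac{31}{6}$ ($r{\left(l,L \right)} = -2 + \frac{1}{6} \left(-19\right) = -2 - \frac{19}{6} = - \frac{31}{6}$)
$H{\left(B,n \right)} = -1 + B^{2}$ ($H{\left(B,n \right)} = B^{2} - 1 = -1 + B^{2}$)
$\left(r{\left(-12,-21 \right)} + H{\left(6,-10 \right)}\right) \left(-57\right) = \left(- \frac{31}{6} - \left(1 - 6^{2}\right)\right) \left(-57\right) = \left(- \frac{31}{6} + \left(-1 + 36\right)\right) \left(-57\right) = \left(- \frac{31}{6} + 35\right) \left(-57\right) = \frac{179}{6} \left(-57\right) = - \frac{3401}{2}$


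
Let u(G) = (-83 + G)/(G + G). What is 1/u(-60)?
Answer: 120/143 ≈ 0.83916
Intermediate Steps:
u(G) = (-83 + G)/(2*G) (u(G) = (-83 + G)/((2*G)) = (-83 + G)*(1/(2*G)) = (-83 + G)/(2*G))
1/u(-60) = 1/((½)*(-83 - 60)/(-60)) = 1/((½)*(-1/60)*(-143)) = 1/(143/120) = 120/143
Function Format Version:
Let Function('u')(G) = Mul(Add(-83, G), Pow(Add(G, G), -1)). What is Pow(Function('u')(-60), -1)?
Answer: Rational(120, 143) ≈ 0.83916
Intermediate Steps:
Function('u')(G) = Mul(Rational(1, 2), Pow(G, -1), Add(-83, G)) (Function('u')(G) = Mul(Add(-83, G), Pow(Mul(2, G), -1)) = Mul(Add(-83, G), Mul(Rational(1, 2), Pow(G, -1))) = Mul(Rational(1, 2), Pow(G, -1), Add(-83, G)))
Pow(Function('u')(-60), -1) = Pow(Mul(Rational(1, 2), Pow(-60, -1), Add(-83, -60)), -1) = Pow(Mul(Rational(1, 2), Rational(-1, 60), -143), -1) = Pow(Rational(143, 120), -1) = Rational(120, 143)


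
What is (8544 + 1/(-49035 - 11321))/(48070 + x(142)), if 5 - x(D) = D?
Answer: 515681663/2893044148 ≈ 0.17825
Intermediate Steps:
x(D) = 5 - D
(8544 + 1/(-49035 - 11321))/(48070 + x(142)) = (8544 + 1/(-49035 - 11321))/(48070 + (5 - 1*142)) = (8544 + 1/(-60356))/(48070 + (5 - 142)) = (8544 - 1/60356)/(48070 - 137) = (515681663/60356)/47933 = (515681663/60356)*(1/47933) = 515681663/2893044148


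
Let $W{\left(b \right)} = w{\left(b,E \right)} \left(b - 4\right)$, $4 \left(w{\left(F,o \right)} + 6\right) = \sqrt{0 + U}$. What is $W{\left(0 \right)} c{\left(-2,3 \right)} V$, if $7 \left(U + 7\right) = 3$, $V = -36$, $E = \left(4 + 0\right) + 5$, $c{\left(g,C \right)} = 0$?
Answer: $0$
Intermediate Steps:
$E = 9$ ($E = 4 + 5 = 9$)
$U = - \frac{46}{7}$ ($U = -7 + \frac{1}{7} \cdot 3 = -7 + \frac{3}{7} = - \frac{46}{7} \approx -6.5714$)
$w{\left(F,o \right)} = -6 + \frac{i \sqrt{322}}{28}$ ($w{\left(F,o \right)} = -6 + \frac{\sqrt{0 - \frac{46}{7}}}{4} = -6 + \frac{\sqrt{- \frac{46}{7}}}{4} = -6 + \frac{\frac{1}{7} i \sqrt{322}}{4} = -6 + \frac{i \sqrt{322}}{28}$)
$W{\left(b \right)} = \left(-6 + \frac{i \sqrt{322}}{28}\right) \left(-4 + b\right)$ ($W{\left(b \right)} = \left(-6 + \frac{i \sqrt{322}}{28}\right) \left(b - 4\right) = \left(-6 + \frac{i \sqrt{322}}{28}\right) \left(-4 + b\right)$)
$W{\left(0 \right)} c{\left(-2,3 \right)} V = - \frac{\left(-4 + 0\right) \left(168 - i \sqrt{322}\right)}{28} \cdot 0 \left(-36\right) = \left(- \frac{1}{28}\right) \left(-4\right) \left(168 - i \sqrt{322}\right) 0 \left(-36\right) = \left(24 - \frac{i \sqrt{322}}{7}\right) 0 \left(-36\right) = 0 \left(-36\right) = 0$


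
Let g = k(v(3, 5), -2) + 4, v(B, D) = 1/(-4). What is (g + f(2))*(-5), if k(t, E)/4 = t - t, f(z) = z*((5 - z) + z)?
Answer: -70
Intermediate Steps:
v(B, D) = -¼
f(z) = 5*z (f(z) = z*5 = 5*z)
k(t, E) = 0 (k(t, E) = 4*(t - t) = 4*0 = 0)
g = 4 (g = 0 + 4 = 4)
(g + f(2))*(-5) = (4 + 5*2)*(-5) = (4 + 10)*(-5) = 14*(-5) = -70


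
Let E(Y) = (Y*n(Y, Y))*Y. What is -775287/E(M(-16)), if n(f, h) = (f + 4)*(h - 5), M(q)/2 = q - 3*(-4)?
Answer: -775287/3328 ≈ -232.96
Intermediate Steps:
M(q) = 24 + 2*q (M(q) = 2*(q - 3*(-4)) = 2*(q + 12) = 2*(12 + q) = 24 + 2*q)
n(f, h) = (-5 + h)*(4 + f) (n(f, h) = (4 + f)*(-5 + h) = (-5 + h)*(4 + f))
E(Y) = Y²*(-20 + Y² - Y) (E(Y) = (Y*(-20 - 5*Y + 4*Y + Y*Y))*Y = (Y*(-20 - 5*Y + 4*Y + Y²))*Y = (Y*(-20 + Y² - Y))*Y = Y²*(-20 + Y² - Y))
-775287/E(M(-16)) = -775287*1/((24 + 2*(-16))²*(-20 + (24 + 2*(-16))² - (24 + 2*(-16)))) = -775287*1/((24 - 32)²*(-20 + (24 - 32)² - (24 - 32))) = -775287*1/(64*(-20 + (-8)² - 1*(-8))) = -775287*1/(64*(-20 + 64 + 8)) = -775287/(64*52) = -775287/3328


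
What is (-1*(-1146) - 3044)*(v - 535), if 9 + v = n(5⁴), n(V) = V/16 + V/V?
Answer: 7651787/8 ≈ 9.5647e+5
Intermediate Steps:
n(V) = 1 + V/16 (n(V) = V*(1/16) + 1 = V/16 + 1 = 1 + V/16)
v = 497/16 (v = -9 + (1 + (1/16)*5⁴) = -9 + (1 + (1/16)*625) = -9 + (1 + 625/16) = -9 + 641/16 = 497/16 ≈ 31.063)
(-1*(-1146) - 3044)*(v - 535) = (-1*(-1146) - 3044)*(497/16 - 535) = (1146 - 3044)*(-8063/16) = -1898*(-8063/16) = 7651787/8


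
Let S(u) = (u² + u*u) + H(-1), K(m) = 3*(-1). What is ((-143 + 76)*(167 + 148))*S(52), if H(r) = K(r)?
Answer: -114072525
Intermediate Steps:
K(m) = -3
H(r) = -3
S(u) = -3 + 2*u² (S(u) = (u² + u*u) - 3 = (u² + u²) - 3 = 2*u² - 3 = -3 + 2*u²)
((-143 + 76)*(167 + 148))*S(52) = ((-143 + 76)*(167 + 148))*(-3 + 2*52²) = (-67*315)*(-3 + 2*2704) = -21105*(-3 + 5408) = -21105*5405 = -114072525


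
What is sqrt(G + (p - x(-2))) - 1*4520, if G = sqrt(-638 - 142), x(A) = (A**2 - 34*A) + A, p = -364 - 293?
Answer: -4520 + sqrt(-727 + 2*I*sqrt(195)) ≈ -4519.5 + 26.968*I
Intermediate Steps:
p = -657
x(A) = A**2 - 33*A
G = 2*I*sqrt(195) (G = sqrt(-780) = 2*I*sqrt(195) ≈ 27.928*I)
sqrt(G + (p - x(-2))) - 1*4520 = sqrt(2*I*sqrt(195) + (-657 - (-2)*(-33 - 2))) - 1*4520 = sqrt(2*I*sqrt(195) + (-657 - (-2)*(-35))) - 4520 = sqrt(2*I*sqrt(195) + (-657 - 1*70)) - 4520 = sqrt(2*I*sqrt(195) + (-657 - 70)) - 4520 = sqrt(2*I*sqrt(195) - 727) - 4520 = sqrt(-727 + 2*I*sqrt(195)) - 4520 = -4520 + sqrt(-727 + 2*I*sqrt(195))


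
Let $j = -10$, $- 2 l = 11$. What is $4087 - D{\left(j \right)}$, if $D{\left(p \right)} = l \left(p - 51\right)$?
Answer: $\frac{7503}{2} \approx 3751.5$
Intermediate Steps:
$l = - \frac{11}{2}$ ($l = \left(- \frac{1}{2}\right) 11 = - \frac{11}{2} \approx -5.5$)
$D{\left(p \right)} = \frac{561}{2} - \frac{11 p}{2}$ ($D{\left(p \right)} = - \frac{11 \left(p - 51\right)}{2} = - \frac{11 \left(-51 + p\right)}{2} = \frac{561}{2} - \frac{11 p}{2}$)
$4087 - D{\left(j \right)} = 4087 - \left(\frac{561}{2} - -55\right) = 4087 - \left(\frac{561}{2} + 55\right) = 4087 - \frac{671}{2} = \frac{7503}{2}$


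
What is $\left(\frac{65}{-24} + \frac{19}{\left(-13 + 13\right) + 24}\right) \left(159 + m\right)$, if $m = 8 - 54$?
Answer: $- \frac{2599}{12} \approx -216.58$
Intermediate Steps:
$m = -46$ ($m = 8 - 54 = -46$)
$\left(\frac{65}{-24} + \frac{19}{\left(-13 + 13\right) + 24}\right) \left(159 + m\right) = \left(\frac{65}{-24} + \frac{19}{\left(-13 + 13\right) + 24}\right) \left(159 - 46\right) = \left(65 \left(- \frac{1}{24}\right) + \frac{19}{0 + 24}\right) 113 = \left(- \frac{65}{24} + \frac{19}{24}\right) 113 = \left(- \frac{23}{12}\right) 113 = - \frac{2599}{12}$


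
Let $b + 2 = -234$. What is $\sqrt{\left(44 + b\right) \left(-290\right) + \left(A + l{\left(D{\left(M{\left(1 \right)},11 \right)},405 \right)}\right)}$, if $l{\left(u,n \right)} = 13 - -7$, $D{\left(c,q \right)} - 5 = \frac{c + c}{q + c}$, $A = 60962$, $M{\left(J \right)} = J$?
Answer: $\sqrt{116662} \approx 341.56$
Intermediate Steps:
$b = -236$ ($b = -2 - 234 = -236$)
$D{\left(c,q \right)} = 5 + \frac{2 c}{c + q}$ ($D{\left(c,q \right)} = 5 + \frac{c + c}{q + c} = 5 + \frac{2 c}{c + q}$)
$l{\left(u,n \right)} = 20$ ($l{\left(u,n \right)} = 13 + 7 = 20$)
$\sqrt{\left(44 + b\right) \left(-290\right) + \left(A + l{\left(D{\left(M{\left(1 \right)},11 \right)},405 \right)}\right)} = \sqrt{\left(44 - 236\right) \left(-290\right) + \left(60962 + 20\right)} = \sqrt{\left(-192\right) \left(-290\right) + 60982} = \sqrt{55680 + 60982} = \sqrt{116662}$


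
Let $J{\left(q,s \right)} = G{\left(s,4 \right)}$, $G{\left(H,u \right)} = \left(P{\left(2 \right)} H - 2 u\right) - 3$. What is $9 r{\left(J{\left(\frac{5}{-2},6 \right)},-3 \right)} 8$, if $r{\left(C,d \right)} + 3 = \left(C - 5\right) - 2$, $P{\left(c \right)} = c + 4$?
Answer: $1080$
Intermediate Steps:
$P{\left(c \right)} = 4 + c$
$G{\left(H,u \right)} = -3 - 2 u + 6 H$ ($G{\left(H,u \right)} = \left(\left(4 + 2\right) H - 2 u\right) - 3 = \left(6 H - 2 u\right) - 3 = \left(- 2 u + 6 H\right) - 3 = -3 - 2 u + 6 H$)
$J{\left(q,s \right)} = -11 + 6 s$ ($J{\left(q,s \right)} = -3 - 8 + 6 s = -11 + 6 s$)
$r{\left(C,d \right)} = -10 + C$ ($r{\left(C,d \right)} = -3 + \left(\left(C - 5\right) - 2\right) = -3 + \left(\left(-5 + C\right) - 2\right) = -3 + \left(-7 + C\right) = -10 + C$)
$9 r{\left(J{\left(\frac{5}{-2},6 \right)},-3 \right)} 8 = 9 \left(-10 + \left(-11 + 6 \cdot 6\right)\right) 8 = 9 \left(-10 + \left(-11 + 36\right)\right) 8 = 9 \left(-10 + 25\right) 8 = 9 \cdot 15 \cdot 8 = 135 \cdot 8 = 1080$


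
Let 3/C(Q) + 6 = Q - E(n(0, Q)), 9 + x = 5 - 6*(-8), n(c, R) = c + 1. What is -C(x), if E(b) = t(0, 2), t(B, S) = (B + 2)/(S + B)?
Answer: -3/37 ≈ -0.081081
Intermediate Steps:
t(B, S) = (2 + B)/(B + S)
n(c, R) = 1 + c
E(b) = 1 (E(b) = (2 + 0)/(0 + 2) = 2/2 = (½)*2 = 1)
x = 44 (x = -9 + (5 - 6*(-8)) = -9 + (5 + 48) = -9 + 53 = 44)
C(Q) = 3/(-7 + Q) (C(Q) = 3/(-6 + (Q - 1*1)) = 3/(-6 + (Q - 1)) = 3/(-6 + (-1 + Q)) = 3/(-7 + Q))
-C(x) = -3/(-7 + 44) = -3/37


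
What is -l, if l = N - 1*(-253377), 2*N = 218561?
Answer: -725315/2 ≈ -3.6266e+5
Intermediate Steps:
N = 218561/2 (N = (1/2)*218561 = 218561/2 ≈ 1.0928e+5)
l = 725315/2 (l = 218561/2 - 1*(-253377) = 218561/2 + 253377 = 725315/2 ≈ 3.6266e+5)
-l = -1*725315/2 = -725315/2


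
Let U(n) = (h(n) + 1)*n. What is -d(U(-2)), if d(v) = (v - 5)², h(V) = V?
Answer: -9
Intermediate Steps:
U(n) = n*(1 + n) (U(n) = (n + 1)*n = (1 + n)*n = n*(1 + n))
d(v) = (-5 + v)²
-d(U(-2)) = -(-5 - 2*(1 - 2))² = -(-5 - 2*(-1))² = -(-5 + 2)² = -1*(-3)² = -1*9 = -9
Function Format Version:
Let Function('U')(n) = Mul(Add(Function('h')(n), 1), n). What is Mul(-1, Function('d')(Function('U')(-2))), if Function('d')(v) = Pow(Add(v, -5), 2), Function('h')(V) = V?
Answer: -9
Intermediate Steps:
Function('U')(n) = Mul(n, Add(1, n)) (Function('U')(n) = Mul(Add(n, 1), n) = Mul(Add(1, n), n) = Mul(n, Add(1, n)))
Function('d')(v) = Pow(Add(-5, v), 2)
Mul(-1, Function('d')(Function('U')(-2))) = Mul(-1, Pow(Add(-5, Mul(-2, Add(1, -2))), 2)) = Mul(-1, Pow(Add(-5, Mul(-2, -1)), 2)) = Mul(-1, Pow(Add(-5, 2), 2)) = Mul(-1, Pow(-3, 2)) = Mul(-1, 9) = -9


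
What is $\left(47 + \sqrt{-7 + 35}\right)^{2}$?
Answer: $2237 + 188 \sqrt{7} \approx 2734.4$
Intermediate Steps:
$\left(47 + \sqrt{-7 + 35}\right)^{2} = \left(47 + \sqrt{28}\right)^{2} = \left(47 + 2 \sqrt{7}\right)^{2}$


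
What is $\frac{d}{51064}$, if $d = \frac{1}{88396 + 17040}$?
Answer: $\frac{1}{5383983904} \approx 1.8574 \cdot 10^{-10}$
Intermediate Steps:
$d = \frac{1}{105436} \approx 9.4844 \cdot 10^{-6}$
$\frac{d}{51064} = \frac{1}{105436 \cdot 51064} = \frac{1}{105436} \cdot \frac{1}{51064} = \frac{1}{5383983904}$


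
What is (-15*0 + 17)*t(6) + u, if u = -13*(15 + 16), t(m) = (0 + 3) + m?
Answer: -250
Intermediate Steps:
t(m) = 3 + m
u = -403 (u = -13*31 = -403)
(-15*0 + 17)*t(6) + u = (-15*0 + 17)*(3 + 6) - 403 = (0 + 17)*9 - 403 = 17*9 - 403 = 153 - 403 = -250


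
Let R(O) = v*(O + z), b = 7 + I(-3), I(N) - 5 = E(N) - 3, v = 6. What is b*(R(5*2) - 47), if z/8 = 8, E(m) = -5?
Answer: 1588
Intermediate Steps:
z = 64 (z = 8*8 = 64)
I(N) = -3 (I(N) = 5 + (-5 - 3) = 5 - 8 = -3)
b = 4 (b = 7 - 3 = 4)
R(O) = 384 + 6*O (R(O) = 6*(O + 64) = 6*(64 + O) = 384 + 6*O)
b*(R(5*2) - 47) = 4*((384 + 6*(5*2)) - 47) = 4*((384 + 6*10) - 47) = 4*((384 + 60) - 47) = 4*(444 - 47) = 4*397 = 1588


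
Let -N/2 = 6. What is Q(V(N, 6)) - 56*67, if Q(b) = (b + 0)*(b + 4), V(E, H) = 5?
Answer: -3707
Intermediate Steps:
N = -12 (N = -2*6 = -12)
Q(b) = b*(4 + b)
Q(V(N, 6)) - 56*67 = 5*(4 + 5) - 56*67 = 5*9 - 3752 = 45 - 3752 = -3707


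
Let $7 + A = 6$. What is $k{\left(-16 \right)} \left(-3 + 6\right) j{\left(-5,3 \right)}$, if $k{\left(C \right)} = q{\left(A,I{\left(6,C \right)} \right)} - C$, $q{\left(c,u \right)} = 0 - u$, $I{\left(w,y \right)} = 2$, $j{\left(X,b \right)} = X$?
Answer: $-210$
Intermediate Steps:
$A = -1$ ($A = -7 + 6 = -1$)
$q{\left(c,u \right)} = - u$
$k{\left(C \right)} = -2 - C$ ($k{\left(C \right)} = \left(-1\right) 2 - C = -2 - C$)
$k{\left(-16 \right)} \left(-3 + 6\right) j{\left(-5,3 \right)} = \left(-2 - -16\right) \left(-3 + 6\right) \left(-5\right) = \left(-2 + 16\right) 3 \left(-5\right) = 14 \left(-15\right) = -210$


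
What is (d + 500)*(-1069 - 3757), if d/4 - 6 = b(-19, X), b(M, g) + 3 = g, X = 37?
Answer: -3185160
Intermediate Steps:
b(M, g) = -3 + g
d = 160 (d = 24 + 4*(-3 + 37) = 24 + 4*34 = 24 + 136 = 160)
(d + 500)*(-1069 - 3757) = (160 + 500)*(-1069 - 3757) = 660*(-4826) = -3185160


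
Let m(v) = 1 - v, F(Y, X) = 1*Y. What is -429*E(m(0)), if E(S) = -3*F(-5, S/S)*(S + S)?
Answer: -12870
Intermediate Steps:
F(Y, X) = Y
E(S) = 30*S (E(S) = -(-15)*(S + S) = -(-15)*2*S = -(-30)*S = 30*S)
-429*E(m(0)) = -12870*(1 - 1*0) = -12870*(1 + 0) = -12870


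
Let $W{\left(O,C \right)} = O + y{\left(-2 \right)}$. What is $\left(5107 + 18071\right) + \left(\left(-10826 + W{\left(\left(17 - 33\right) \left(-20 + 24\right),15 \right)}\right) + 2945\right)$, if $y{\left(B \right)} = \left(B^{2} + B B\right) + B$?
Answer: $15239$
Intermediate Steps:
$y{\left(B \right)} = B + 2 B^{2}$ ($y{\left(B \right)} = \left(B^{2} + B^{2}\right) + B = 2 B^{2} + B = B + 2 B^{2}$)
$W{\left(O,C \right)} = 6 + O$ ($W{\left(O,C \right)} = O - 2 \left(1 + 2 \left(-2\right)\right) = O - 2 \left(1 - 4\right) = O - -6 = O + 6 = 6 + O$)
$\left(5107 + 18071\right) + \left(\left(-10826 + W{\left(\left(17 - 33\right) \left(-20 + 24\right),15 \right)}\right) + 2945\right) = \left(5107 + 18071\right) + \left(\left(-10826 + \left(6 + \left(17 - 33\right) \left(-20 + 24\right)\right)\right) + 2945\right) = 23178 + \left(\left(-10826 + \left(6 - 64\right)\right) + 2945\right) = 23178 + \left(\left(-10826 - 58\right) + 2945\right) = 23178 + \left(-10884 + 2945\right) = 23178 - 7939 = 15239$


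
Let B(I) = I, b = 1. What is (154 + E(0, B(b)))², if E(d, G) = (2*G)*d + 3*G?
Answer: 24649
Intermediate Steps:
E(d, G) = 3*G + 2*G*d (E(d, G) = 2*G*d + 3*G = 3*G + 2*G*d)
(154 + E(0, B(b)))² = (154 + 1*(3 + 2*0))² = (154 + 1*(3 + 0))² = (154 + 1*3)² = (154 + 3)² = 157² = 24649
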